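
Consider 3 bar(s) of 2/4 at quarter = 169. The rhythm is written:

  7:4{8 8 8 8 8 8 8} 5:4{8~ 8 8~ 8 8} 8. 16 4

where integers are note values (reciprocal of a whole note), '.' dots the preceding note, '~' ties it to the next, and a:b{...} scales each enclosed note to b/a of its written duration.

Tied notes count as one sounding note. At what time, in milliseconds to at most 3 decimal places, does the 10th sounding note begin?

note 10 onset = 18/5b = 1278.107ms

1. 0.0ms @ 0 + 101.437ms (2/7)
2. 101.437ms @ 2/7 + 101.437ms (2/7)
3. 202.874ms @ 4/7 + 101.437ms (2/7)
4. 304.311ms @ 6/7 + 101.437ms (2/7)
5. 405.748ms @ 8/7 + 101.437ms (2/7)
6. 507.185ms @ 10/7 + 101.437ms (2/7)
7. 608.622ms @ 12/7 + 101.437ms (2/7)
8. 710.059ms @ 2 + 284.024ms (4/5)
9. 994.083ms @ 14/5 + 284.024ms (4/5)
10. 1278.107ms @ 18/5 + 142.012ms (2/5)
11. 1420.118ms @ 4 + 266.272ms (3/4)
12. 1686.391ms @ 19/4 + 88.757ms (1/4)
13. 1775.148ms @ 5 + 355.03ms (1)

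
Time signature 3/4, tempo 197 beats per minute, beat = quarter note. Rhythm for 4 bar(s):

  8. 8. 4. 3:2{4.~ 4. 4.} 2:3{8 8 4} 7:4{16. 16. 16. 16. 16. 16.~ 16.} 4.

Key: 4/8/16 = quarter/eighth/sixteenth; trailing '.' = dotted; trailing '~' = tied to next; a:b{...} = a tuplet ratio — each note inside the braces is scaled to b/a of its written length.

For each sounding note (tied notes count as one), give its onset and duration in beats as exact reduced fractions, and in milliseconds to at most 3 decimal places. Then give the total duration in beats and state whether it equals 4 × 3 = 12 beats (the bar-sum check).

1) 0.0ms=0b +228.426ms=3/4b
2) 228.426ms=3/4b +228.426ms=3/4b
3) 456.853ms=3/2b +456.853ms=3/2b
4) 913.706ms=3b +609.137ms=2b
5) 1522.843ms=5b +304.569ms=1b
6) 1827.411ms=6b +228.426ms=3/4b
7) 2055.838ms=27/4b +228.426ms=3/4b
8) 2284.264ms=15/2b +456.853ms=3/2b
9) 2741.117ms=9b +65.265ms=3/14b
10) 2806.381ms=129/14b +65.265ms=3/14b
11) 2871.646ms=66/7b +65.265ms=3/14b
12) 2936.911ms=135/14b +65.265ms=3/14b
13) 3002.175ms=69/7b +65.265ms=3/14b
14) 3067.44ms=141/14b +130.529ms=3/7b
15) 3197.97ms=21/2b +456.853ms=3/2b
Σ=12b of 12 (197bpm 3/4) — PASS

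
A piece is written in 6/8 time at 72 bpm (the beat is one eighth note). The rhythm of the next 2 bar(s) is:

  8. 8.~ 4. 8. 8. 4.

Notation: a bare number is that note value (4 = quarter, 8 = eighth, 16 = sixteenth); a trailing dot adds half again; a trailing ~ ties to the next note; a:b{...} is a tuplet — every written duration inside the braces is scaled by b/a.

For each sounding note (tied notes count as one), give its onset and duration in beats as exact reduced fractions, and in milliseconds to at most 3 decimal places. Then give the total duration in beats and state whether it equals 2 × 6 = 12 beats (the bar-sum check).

1) 0.0ms=0b +1250.0ms=3/2b
2) 1250.0ms=3/2b +3750.0ms=9/2b
3) 5000.0ms=6b +1250.0ms=3/2b
4) 6250.0ms=15/2b +1250.0ms=3/2b
5) 7500.0ms=9b +2500.0ms=3b
Σ=12b of 12 (72bpm 6/8) — PASS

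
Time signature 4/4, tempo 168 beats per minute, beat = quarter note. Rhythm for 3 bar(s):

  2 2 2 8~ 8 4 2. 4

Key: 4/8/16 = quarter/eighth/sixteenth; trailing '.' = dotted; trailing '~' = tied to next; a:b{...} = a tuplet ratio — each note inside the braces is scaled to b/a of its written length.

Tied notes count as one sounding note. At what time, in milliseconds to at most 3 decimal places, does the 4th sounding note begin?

1. 0.0ms @ 0 + 714.286ms (2)
2. 714.286ms @ 2 + 714.286ms (2)
3. 1428.571ms @ 4 + 714.286ms (2)
4. 2142.857ms @ 6 + 357.143ms (1)
5. 2500.0ms @ 7 + 357.143ms (1)
6. 2857.143ms @ 8 + 1071.429ms (3)
7. 3928.571ms @ 11 + 357.143ms (1)

note 4 onset = 6b = 2142.857ms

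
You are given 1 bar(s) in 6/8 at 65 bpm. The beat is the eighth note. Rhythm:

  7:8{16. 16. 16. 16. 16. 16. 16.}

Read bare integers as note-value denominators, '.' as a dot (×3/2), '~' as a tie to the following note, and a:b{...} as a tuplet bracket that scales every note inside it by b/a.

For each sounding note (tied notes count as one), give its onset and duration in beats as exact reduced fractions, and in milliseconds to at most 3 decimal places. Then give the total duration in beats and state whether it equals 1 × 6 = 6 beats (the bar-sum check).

1) 0.0ms=0b +791.209ms=6/7b
2) 791.209ms=6/7b +791.209ms=6/7b
3) 1582.418ms=12/7b +791.209ms=6/7b
4) 2373.626ms=18/7b +791.209ms=6/7b
5) 3164.835ms=24/7b +791.209ms=6/7b
6) 3956.044ms=30/7b +791.209ms=6/7b
7) 4747.253ms=36/7b +791.209ms=6/7b
Σ=6b of 6 (65bpm 6/8) — PASS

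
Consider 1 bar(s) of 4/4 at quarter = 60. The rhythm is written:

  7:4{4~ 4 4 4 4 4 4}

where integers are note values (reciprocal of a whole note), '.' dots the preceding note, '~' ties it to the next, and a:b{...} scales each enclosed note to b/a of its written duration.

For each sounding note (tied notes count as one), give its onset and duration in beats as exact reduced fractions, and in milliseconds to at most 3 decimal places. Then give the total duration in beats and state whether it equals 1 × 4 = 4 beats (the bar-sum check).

1) 0.0ms=0b +1142.857ms=8/7b
2) 1142.857ms=8/7b +571.429ms=4/7b
3) 1714.286ms=12/7b +571.429ms=4/7b
4) 2285.714ms=16/7b +571.429ms=4/7b
5) 2857.143ms=20/7b +571.429ms=4/7b
6) 3428.571ms=24/7b +571.429ms=4/7b
Σ=4b of 4 (60bpm 4/4) — PASS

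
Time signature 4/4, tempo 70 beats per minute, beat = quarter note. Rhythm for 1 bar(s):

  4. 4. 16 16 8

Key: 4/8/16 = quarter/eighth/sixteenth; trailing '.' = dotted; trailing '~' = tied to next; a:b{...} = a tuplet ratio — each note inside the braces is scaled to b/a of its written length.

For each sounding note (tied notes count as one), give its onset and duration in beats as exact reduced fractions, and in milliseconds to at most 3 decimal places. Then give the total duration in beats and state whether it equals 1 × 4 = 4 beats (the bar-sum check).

1) 0.0ms=0b +1285.714ms=3/2b
2) 1285.714ms=3/2b +1285.714ms=3/2b
3) 2571.429ms=3b +214.286ms=1/4b
4) 2785.714ms=13/4b +214.286ms=1/4b
5) 3000.0ms=7/2b +428.571ms=1/2b
Σ=4b of 4 (70bpm 4/4) — PASS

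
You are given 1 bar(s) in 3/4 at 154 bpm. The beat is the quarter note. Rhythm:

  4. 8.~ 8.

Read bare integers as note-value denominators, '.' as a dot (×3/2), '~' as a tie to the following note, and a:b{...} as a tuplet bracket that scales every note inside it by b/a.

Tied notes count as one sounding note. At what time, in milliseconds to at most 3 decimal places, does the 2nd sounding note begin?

1. 0.0ms @ 0 + 584.416ms (3/2)
2. 584.416ms @ 3/2 + 584.416ms (3/2)

note 2 onset = 3/2b = 584.416ms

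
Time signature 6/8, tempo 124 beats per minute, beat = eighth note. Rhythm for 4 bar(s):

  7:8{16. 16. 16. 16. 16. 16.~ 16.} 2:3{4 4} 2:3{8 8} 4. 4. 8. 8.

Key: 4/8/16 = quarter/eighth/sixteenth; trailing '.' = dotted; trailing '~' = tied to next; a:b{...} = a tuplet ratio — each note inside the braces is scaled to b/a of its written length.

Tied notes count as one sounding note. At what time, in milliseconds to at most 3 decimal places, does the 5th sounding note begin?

note 5 onset = 24/7b = 1658.986ms

1. 0.0ms @ 0 + 414.747ms (6/7)
2. 414.747ms @ 6/7 + 414.747ms (6/7)
3. 829.493ms @ 12/7 + 414.747ms (6/7)
4. 1244.24ms @ 18/7 + 414.747ms (6/7)
5. 1658.986ms @ 24/7 + 414.747ms (6/7)
6. 2073.733ms @ 30/7 + 829.493ms (12/7)
7. 2903.226ms @ 6 + 1451.613ms (3)
8. 4354.839ms @ 9 + 1451.613ms (3)
9. 5806.452ms @ 12 + 725.806ms (3/2)
10. 6532.258ms @ 27/2 + 725.806ms (3/2)
11. 7258.065ms @ 15 + 1451.613ms (3)
12. 8709.677ms @ 18 + 1451.613ms (3)
13. 10161.29ms @ 21 + 725.806ms (3/2)
14. 10887.097ms @ 45/2 + 725.806ms (3/2)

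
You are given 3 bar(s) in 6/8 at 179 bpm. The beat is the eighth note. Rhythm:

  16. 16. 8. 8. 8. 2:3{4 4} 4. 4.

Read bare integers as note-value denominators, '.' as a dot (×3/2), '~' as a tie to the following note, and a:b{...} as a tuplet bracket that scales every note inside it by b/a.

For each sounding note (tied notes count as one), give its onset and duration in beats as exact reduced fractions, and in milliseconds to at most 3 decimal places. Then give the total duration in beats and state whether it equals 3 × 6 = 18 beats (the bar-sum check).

1) 0.0ms=0b +251.397ms=3/4b
2) 251.397ms=3/4b +251.397ms=3/4b
3) 502.793ms=3/2b +502.793ms=3/2b
4) 1005.587ms=3b +502.793ms=3/2b
5) 1508.38ms=9/2b +502.793ms=3/2b
6) 2011.173ms=6b +1005.587ms=3b
7) 3016.76ms=9b +1005.587ms=3b
8) 4022.346ms=12b +1005.587ms=3b
9) 5027.933ms=15b +1005.587ms=3b
Σ=18b of 18 (179bpm 6/8) — PASS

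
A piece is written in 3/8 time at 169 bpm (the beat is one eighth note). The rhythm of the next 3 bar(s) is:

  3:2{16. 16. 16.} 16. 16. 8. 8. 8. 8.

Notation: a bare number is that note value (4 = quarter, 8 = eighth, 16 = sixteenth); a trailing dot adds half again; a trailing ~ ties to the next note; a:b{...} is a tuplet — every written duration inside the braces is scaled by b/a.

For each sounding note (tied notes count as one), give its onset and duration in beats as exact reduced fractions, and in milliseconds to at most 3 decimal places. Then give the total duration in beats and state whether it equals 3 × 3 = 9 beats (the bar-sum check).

1) 0.0ms=0b +177.515ms=1/2b
2) 177.515ms=1/2b +177.515ms=1/2b
3) 355.03ms=1b +177.515ms=1/2b
4) 532.544ms=3/2b +266.272ms=3/4b
5) 798.817ms=9/4b +266.272ms=3/4b
6) 1065.089ms=3b +532.544ms=3/2b
7) 1597.633ms=9/2b +532.544ms=3/2b
8) 2130.178ms=6b +532.544ms=3/2b
9) 2662.722ms=15/2b +532.544ms=3/2b
Σ=9b of 9 (169bpm 3/8) — PASS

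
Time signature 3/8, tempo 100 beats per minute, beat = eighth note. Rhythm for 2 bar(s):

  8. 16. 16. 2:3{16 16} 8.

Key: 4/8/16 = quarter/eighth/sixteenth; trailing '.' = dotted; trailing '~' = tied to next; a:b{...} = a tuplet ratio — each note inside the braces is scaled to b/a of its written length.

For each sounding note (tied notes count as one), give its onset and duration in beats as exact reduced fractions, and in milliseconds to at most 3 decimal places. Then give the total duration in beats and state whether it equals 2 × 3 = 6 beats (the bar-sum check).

1) 0.0ms=0b +900.0ms=3/2b
2) 900.0ms=3/2b +450.0ms=3/4b
3) 1350.0ms=9/4b +450.0ms=3/4b
4) 1800.0ms=3b +450.0ms=3/4b
5) 2250.0ms=15/4b +450.0ms=3/4b
6) 2700.0ms=9/2b +900.0ms=3/2b
Σ=6b of 6 (100bpm 3/8) — PASS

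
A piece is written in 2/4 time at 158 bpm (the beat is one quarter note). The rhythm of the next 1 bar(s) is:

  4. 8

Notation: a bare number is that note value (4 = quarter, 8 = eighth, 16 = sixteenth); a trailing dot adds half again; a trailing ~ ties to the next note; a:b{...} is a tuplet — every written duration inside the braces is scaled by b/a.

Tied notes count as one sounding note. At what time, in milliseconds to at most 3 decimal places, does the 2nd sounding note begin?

1. 0.0ms @ 0 + 569.62ms (3/2)
2. 569.62ms @ 3/2 + 189.873ms (1/2)

note 2 onset = 3/2b = 569.62ms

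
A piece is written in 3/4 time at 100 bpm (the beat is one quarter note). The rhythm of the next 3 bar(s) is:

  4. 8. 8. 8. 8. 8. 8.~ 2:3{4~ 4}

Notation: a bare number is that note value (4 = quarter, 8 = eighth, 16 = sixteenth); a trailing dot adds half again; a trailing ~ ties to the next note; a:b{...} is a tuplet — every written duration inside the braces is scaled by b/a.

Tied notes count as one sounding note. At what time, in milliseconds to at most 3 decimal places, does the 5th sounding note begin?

1. 0.0ms @ 0 + 900.0ms (3/2)
2. 900.0ms @ 3/2 + 450.0ms (3/4)
3. 1350.0ms @ 9/4 + 450.0ms (3/4)
4. 1800.0ms @ 3 + 450.0ms (3/4)
5. 2250.0ms @ 15/4 + 450.0ms (3/4)
6. 2700.0ms @ 9/2 + 450.0ms (3/4)
7. 3150.0ms @ 21/4 + 2250.0ms (15/4)

note 5 onset = 15/4b = 2250.0ms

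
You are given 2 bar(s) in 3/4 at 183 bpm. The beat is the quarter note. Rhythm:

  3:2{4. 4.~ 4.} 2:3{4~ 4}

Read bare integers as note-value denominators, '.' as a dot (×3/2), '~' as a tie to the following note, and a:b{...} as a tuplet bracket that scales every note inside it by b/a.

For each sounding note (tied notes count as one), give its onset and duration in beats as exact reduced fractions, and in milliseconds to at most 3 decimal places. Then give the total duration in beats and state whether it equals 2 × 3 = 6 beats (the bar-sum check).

1) 0.0ms=0b +327.869ms=1b
2) 327.869ms=1b +655.738ms=2b
3) 983.607ms=3b +983.607ms=3b
Σ=6b of 6 (183bpm 3/4) — PASS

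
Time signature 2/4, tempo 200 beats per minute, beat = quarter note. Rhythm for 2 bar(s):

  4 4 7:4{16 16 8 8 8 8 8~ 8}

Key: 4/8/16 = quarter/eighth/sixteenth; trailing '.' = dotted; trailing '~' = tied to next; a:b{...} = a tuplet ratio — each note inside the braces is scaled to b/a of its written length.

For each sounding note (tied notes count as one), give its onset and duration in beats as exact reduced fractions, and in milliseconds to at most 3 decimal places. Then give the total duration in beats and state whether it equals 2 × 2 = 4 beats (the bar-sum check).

1) 0.0ms=0b +300.0ms=1b
2) 300.0ms=1b +300.0ms=1b
3) 600.0ms=2b +42.857ms=1/7b
4) 642.857ms=15/7b +42.857ms=1/7b
5) 685.714ms=16/7b +85.714ms=2/7b
6) 771.429ms=18/7b +85.714ms=2/7b
7) 857.143ms=20/7b +85.714ms=2/7b
8) 942.857ms=22/7b +85.714ms=2/7b
9) 1028.571ms=24/7b +171.429ms=4/7b
Σ=4b of 4 (200bpm 2/4) — PASS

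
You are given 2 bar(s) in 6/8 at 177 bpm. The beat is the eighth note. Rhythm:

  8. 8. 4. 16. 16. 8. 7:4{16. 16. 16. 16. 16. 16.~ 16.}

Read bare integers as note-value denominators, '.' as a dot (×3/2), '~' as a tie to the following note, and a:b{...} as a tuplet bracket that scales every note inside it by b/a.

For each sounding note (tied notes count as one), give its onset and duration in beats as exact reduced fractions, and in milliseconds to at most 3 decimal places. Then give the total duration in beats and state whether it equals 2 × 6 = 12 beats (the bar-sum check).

1) 0.0ms=0b +508.475ms=3/2b
2) 508.475ms=3/2b +508.475ms=3/2b
3) 1016.949ms=3b +1016.949ms=3b
4) 2033.898ms=6b +254.237ms=3/4b
5) 2288.136ms=27/4b +254.237ms=3/4b
6) 2542.373ms=15/2b +508.475ms=3/2b
7) 3050.847ms=9b +145.278ms=3/7b
8) 3196.126ms=66/7b +145.278ms=3/7b
9) 3341.404ms=69/7b +145.278ms=3/7b
10) 3486.683ms=72/7b +145.278ms=3/7b
11) 3631.961ms=75/7b +145.278ms=3/7b
12) 3777.24ms=78/7b +290.557ms=6/7b
Σ=12b of 12 (177bpm 6/8) — PASS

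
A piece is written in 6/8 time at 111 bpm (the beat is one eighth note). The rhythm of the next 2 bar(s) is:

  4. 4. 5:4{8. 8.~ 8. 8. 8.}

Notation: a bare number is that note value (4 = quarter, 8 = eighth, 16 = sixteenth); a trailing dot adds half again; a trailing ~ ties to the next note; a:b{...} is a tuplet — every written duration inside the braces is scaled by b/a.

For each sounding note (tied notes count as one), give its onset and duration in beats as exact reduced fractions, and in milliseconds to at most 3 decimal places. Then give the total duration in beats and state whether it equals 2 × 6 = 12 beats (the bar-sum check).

1) 0.0ms=0b +1621.622ms=3b
2) 1621.622ms=3b +1621.622ms=3b
3) 3243.243ms=6b +648.649ms=6/5b
4) 3891.892ms=36/5b +1297.297ms=12/5b
5) 5189.189ms=48/5b +648.649ms=6/5b
6) 5837.838ms=54/5b +648.649ms=6/5b
Σ=12b of 12 (111bpm 6/8) — PASS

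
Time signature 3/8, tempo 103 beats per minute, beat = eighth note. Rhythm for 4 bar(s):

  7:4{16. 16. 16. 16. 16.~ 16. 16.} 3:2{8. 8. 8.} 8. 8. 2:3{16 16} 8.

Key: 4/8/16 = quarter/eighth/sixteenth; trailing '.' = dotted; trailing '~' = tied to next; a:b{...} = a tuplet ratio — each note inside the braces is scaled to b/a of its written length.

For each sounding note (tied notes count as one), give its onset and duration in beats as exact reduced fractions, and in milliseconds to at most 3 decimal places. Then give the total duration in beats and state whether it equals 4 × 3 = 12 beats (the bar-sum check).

1) 0.0ms=0b +249.653ms=3/7b
2) 249.653ms=3/7b +249.653ms=3/7b
3) 499.307ms=6/7b +249.653ms=3/7b
4) 748.96ms=9/7b +249.653ms=3/7b
5) 998.613ms=12/7b +499.307ms=6/7b
6) 1497.92ms=18/7b +249.653ms=3/7b
7) 1747.573ms=3b +582.524ms=1b
8) 2330.097ms=4b +582.524ms=1b
9) 2912.621ms=5b +582.524ms=1b
10) 3495.146ms=6b +873.786ms=3/2b
11) 4368.932ms=15/2b +873.786ms=3/2b
12) 5242.718ms=9b +436.893ms=3/4b
13) 5679.612ms=39/4b +436.893ms=3/4b
14) 6116.505ms=21/2b +873.786ms=3/2b
Σ=12b of 12 (103bpm 3/8) — PASS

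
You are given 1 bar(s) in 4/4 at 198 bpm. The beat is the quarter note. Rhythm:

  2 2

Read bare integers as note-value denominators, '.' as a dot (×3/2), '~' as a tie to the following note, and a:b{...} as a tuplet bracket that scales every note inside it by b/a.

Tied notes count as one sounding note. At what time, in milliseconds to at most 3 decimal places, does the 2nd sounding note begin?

1. 0.0ms @ 0 + 606.061ms (2)
2. 606.061ms @ 2 + 606.061ms (2)

note 2 onset = 2b = 606.061ms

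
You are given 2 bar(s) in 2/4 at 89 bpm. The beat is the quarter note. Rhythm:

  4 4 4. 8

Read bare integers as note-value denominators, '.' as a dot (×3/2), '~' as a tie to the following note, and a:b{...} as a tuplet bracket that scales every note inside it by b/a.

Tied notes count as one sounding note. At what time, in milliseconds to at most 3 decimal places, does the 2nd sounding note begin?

1. 0.0ms @ 0 + 674.157ms (1)
2. 674.157ms @ 1 + 674.157ms (1)
3. 1348.315ms @ 2 + 1011.236ms (3/2)
4. 2359.551ms @ 7/2 + 337.079ms (1/2)

note 2 onset = 1b = 674.157ms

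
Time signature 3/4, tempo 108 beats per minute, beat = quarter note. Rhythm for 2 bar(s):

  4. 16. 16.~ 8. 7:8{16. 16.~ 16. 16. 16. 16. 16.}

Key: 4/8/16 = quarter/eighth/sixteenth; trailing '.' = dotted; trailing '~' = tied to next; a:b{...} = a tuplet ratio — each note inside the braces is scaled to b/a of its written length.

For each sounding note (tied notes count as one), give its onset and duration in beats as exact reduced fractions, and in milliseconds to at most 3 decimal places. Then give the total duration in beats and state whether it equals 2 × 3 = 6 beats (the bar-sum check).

1) 0.0ms=0b +833.333ms=3/2b
2) 833.333ms=3/2b +208.333ms=3/8b
3) 1041.667ms=15/8b +625.0ms=9/8b
4) 1666.667ms=3b +238.095ms=3/7b
5) 1904.762ms=24/7b +476.19ms=6/7b
6) 2380.952ms=30/7b +238.095ms=3/7b
7) 2619.048ms=33/7b +238.095ms=3/7b
8) 2857.143ms=36/7b +238.095ms=3/7b
9) 3095.238ms=39/7b +238.095ms=3/7b
Σ=6b of 6 (108bpm 3/4) — PASS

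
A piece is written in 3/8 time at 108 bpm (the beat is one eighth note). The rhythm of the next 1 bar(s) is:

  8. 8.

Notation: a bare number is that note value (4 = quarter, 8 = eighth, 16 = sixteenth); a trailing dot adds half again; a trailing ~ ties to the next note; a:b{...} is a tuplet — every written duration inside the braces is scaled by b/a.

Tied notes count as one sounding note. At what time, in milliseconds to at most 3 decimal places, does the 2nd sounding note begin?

note 2 onset = 3/2b = 833.333ms

1. 0.0ms @ 0 + 833.333ms (3/2)
2. 833.333ms @ 3/2 + 833.333ms (3/2)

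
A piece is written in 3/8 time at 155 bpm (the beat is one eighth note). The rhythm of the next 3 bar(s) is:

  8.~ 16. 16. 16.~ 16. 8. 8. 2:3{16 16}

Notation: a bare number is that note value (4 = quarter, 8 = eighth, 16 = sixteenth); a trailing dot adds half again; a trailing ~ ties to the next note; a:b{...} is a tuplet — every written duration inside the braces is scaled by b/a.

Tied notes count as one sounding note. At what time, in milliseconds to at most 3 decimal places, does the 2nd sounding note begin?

1. 0.0ms @ 0 + 870.968ms (9/4)
2. 870.968ms @ 9/4 + 290.323ms (3/4)
3. 1161.29ms @ 3 + 580.645ms (3/2)
4. 1741.935ms @ 9/2 + 580.645ms (3/2)
5. 2322.581ms @ 6 + 580.645ms (3/2)
6. 2903.226ms @ 15/2 + 290.323ms (3/4)
7. 3193.548ms @ 33/4 + 290.323ms (3/4)

note 2 onset = 9/4b = 870.968ms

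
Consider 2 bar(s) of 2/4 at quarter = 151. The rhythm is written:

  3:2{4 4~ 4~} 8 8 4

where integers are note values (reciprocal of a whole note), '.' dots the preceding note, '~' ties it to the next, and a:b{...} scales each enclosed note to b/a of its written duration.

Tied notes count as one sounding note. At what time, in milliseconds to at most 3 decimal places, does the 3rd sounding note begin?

note 3 onset = 5/2b = 993.377ms

1. 0.0ms @ 0 + 264.901ms (2/3)
2. 264.901ms @ 2/3 + 728.477ms (11/6)
3. 993.377ms @ 5/2 + 198.675ms (1/2)
4. 1192.053ms @ 3 + 397.351ms (1)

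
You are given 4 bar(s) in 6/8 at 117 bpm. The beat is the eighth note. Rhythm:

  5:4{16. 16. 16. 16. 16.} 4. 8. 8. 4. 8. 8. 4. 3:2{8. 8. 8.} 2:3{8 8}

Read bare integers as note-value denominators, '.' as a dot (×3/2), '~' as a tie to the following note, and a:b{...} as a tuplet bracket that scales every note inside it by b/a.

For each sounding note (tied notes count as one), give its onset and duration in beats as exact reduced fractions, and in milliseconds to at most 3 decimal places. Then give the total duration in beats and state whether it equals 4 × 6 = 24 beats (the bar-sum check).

1) 0.0ms=0b +307.692ms=3/5b
2) 307.692ms=3/5b +307.692ms=3/5b
3) 615.385ms=6/5b +307.692ms=3/5b
4) 923.077ms=9/5b +307.692ms=3/5b
5) 1230.769ms=12/5b +307.692ms=3/5b
6) 1538.462ms=3b +1538.462ms=3b
7) 3076.923ms=6b +769.231ms=3/2b
8) 3846.154ms=15/2b +769.231ms=3/2b
9) 4615.385ms=9b +1538.462ms=3b
10) 6153.846ms=12b +769.231ms=3/2b
11) 6923.077ms=27/2b +769.231ms=3/2b
12) 7692.308ms=15b +1538.462ms=3b
13) 9230.769ms=18b +512.821ms=1b
14) 9743.59ms=19b +512.821ms=1b
15) 10256.41ms=20b +512.821ms=1b
16) 10769.231ms=21b +769.231ms=3/2b
17) 11538.462ms=45/2b +769.231ms=3/2b
Σ=24b of 24 (117bpm 6/8) — PASS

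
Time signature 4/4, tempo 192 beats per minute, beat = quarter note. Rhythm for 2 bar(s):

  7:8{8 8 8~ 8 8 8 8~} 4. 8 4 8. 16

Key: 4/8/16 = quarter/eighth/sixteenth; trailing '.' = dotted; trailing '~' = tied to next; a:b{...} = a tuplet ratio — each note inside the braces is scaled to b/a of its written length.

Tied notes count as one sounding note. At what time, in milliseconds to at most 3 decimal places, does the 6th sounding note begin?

1. 0.0ms @ 0 + 178.571ms (4/7)
2. 178.571ms @ 4/7 + 178.571ms (4/7)
3. 357.143ms @ 8/7 + 357.143ms (8/7)
4. 714.286ms @ 16/7 + 178.571ms (4/7)
5. 892.857ms @ 20/7 + 178.571ms (4/7)
6. 1071.429ms @ 24/7 + 647.321ms (29/14)
7. 1718.75ms @ 11/2 + 156.25ms (1/2)
8. 1875.0ms @ 6 + 312.5ms (1)
9. 2187.5ms @ 7 + 234.375ms (3/4)
10. 2421.875ms @ 31/4 + 78.125ms (1/4)

note 6 onset = 24/7b = 1071.429ms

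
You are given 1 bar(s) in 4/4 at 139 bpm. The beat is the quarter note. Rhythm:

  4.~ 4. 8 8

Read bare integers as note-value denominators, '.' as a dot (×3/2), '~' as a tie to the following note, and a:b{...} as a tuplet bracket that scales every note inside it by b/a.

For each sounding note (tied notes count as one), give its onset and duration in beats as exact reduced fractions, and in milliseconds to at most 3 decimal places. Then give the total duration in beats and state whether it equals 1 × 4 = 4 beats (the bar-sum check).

1) 0.0ms=0b +1294.964ms=3b
2) 1294.964ms=3b +215.827ms=1/2b
3) 1510.791ms=7/2b +215.827ms=1/2b
Σ=4b of 4 (139bpm 4/4) — PASS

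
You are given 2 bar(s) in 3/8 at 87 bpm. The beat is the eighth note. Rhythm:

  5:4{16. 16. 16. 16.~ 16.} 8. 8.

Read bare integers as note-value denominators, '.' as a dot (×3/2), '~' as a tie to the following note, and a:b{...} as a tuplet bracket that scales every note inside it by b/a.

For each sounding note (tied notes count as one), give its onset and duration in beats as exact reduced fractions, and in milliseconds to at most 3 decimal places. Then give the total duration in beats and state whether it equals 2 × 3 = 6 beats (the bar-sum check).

1) 0.0ms=0b +413.793ms=3/5b
2) 413.793ms=3/5b +413.793ms=3/5b
3) 827.586ms=6/5b +413.793ms=3/5b
4) 1241.379ms=9/5b +827.586ms=6/5b
5) 2068.966ms=3b +1034.483ms=3/2b
6) 3103.448ms=9/2b +1034.483ms=3/2b
Σ=6b of 6 (87bpm 3/8) — PASS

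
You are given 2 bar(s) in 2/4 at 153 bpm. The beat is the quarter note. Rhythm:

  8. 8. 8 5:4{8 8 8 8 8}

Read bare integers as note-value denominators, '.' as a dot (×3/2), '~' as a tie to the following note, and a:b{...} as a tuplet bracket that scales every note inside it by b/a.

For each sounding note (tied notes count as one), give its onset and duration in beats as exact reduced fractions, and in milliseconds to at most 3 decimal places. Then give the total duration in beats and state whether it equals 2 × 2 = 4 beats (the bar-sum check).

1) 0.0ms=0b +294.118ms=3/4b
2) 294.118ms=3/4b +294.118ms=3/4b
3) 588.235ms=3/2b +196.078ms=1/2b
4) 784.314ms=2b +156.863ms=2/5b
5) 941.176ms=12/5b +156.863ms=2/5b
6) 1098.039ms=14/5b +156.863ms=2/5b
7) 1254.902ms=16/5b +156.863ms=2/5b
8) 1411.765ms=18/5b +156.863ms=2/5b
Σ=4b of 4 (153bpm 2/4) — PASS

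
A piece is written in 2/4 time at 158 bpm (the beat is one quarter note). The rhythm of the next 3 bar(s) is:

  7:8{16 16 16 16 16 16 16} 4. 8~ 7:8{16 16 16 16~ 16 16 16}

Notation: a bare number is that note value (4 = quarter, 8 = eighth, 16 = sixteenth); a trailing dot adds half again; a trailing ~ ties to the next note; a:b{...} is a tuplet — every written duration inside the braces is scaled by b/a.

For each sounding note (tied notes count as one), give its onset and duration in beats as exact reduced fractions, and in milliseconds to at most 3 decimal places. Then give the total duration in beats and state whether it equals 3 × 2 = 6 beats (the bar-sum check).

1) 0.0ms=0b +108.499ms=2/7b
2) 108.499ms=2/7b +108.499ms=2/7b
3) 216.998ms=4/7b +108.499ms=2/7b
4) 325.497ms=6/7b +108.499ms=2/7b
5) 433.996ms=8/7b +108.499ms=2/7b
6) 542.495ms=10/7b +108.499ms=2/7b
7) 650.995ms=12/7b +108.499ms=2/7b
8) 759.494ms=2b +569.62ms=3/2b
9) 1329.114ms=7/2b +298.373ms=11/14b
10) 1627.486ms=30/7b +108.499ms=2/7b
11) 1735.986ms=32/7b +108.499ms=2/7b
12) 1844.485ms=34/7b +216.998ms=4/7b
13) 2061.483ms=38/7b +108.499ms=2/7b
14) 2169.982ms=40/7b +108.499ms=2/7b
Σ=6b of 6 (158bpm 2/4) — PASS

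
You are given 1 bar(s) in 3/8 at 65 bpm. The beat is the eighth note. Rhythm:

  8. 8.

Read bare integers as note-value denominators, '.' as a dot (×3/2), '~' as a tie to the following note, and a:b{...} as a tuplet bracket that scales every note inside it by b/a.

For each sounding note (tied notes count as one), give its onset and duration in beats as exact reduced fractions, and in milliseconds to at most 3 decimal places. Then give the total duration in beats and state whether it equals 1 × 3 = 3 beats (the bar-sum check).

1) 0.0ms=0b +1384.615ms=3/2b
2) 1384.615ms=3/2b +1384.615ms=3/2b
Σ=3b of 3 (65bpm 3/8) — PASS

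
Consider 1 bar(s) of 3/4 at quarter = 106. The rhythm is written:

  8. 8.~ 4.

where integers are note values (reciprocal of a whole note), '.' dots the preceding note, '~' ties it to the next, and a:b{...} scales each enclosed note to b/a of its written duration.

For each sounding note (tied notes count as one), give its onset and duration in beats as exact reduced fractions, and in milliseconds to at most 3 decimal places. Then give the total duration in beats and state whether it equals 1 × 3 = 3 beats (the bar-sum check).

1) 0.0ms=0b +424.528ms=3/4b
2) 424.528ms=3/4b +1273.585ms=9/4b
Σ=3b of 3 (106bpm 3/4) — PASS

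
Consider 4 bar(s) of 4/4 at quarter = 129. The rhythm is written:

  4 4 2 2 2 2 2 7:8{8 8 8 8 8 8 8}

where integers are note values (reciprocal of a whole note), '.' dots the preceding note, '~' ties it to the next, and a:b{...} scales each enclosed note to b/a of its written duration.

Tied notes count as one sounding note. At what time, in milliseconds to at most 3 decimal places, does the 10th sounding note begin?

1. 0.0ms @ 0 + 465.116ms (1)
2. 465.116ms @ 1 + 465.116ms (1)
3. 930.233ms @ 2 + 930.233ms (2)
4. 1860.465ms @ 4 + 930.233ms (2)
5. 2790.698ms @ 6 + 930.233ms (2)
6. 3720.93ms @ 8 + 930.233ms (2)
7. 4651.163ms @ 10 + 930.233ms (2)
8. 5581.395ms @ 12 + 265.781ms (4/7)
9. 5847.176ms @ 88/7 + 265.781ms (4/7)
10. 6112.957ms @ 92/7 + 265.781ms (4/7)
11. 6378.738ms @ 96/7 + 265.781ms (4/7)
12. 6644.518ms @ 100/7 + 265.781ms (4/7)
13. 6910.299ms @ 104/7 + 265.781ms (4/7)
14. 7176.08ms @ 108/7 + 265.781ms (4/7)

note 10 onset = 92/7b = 6112.957ms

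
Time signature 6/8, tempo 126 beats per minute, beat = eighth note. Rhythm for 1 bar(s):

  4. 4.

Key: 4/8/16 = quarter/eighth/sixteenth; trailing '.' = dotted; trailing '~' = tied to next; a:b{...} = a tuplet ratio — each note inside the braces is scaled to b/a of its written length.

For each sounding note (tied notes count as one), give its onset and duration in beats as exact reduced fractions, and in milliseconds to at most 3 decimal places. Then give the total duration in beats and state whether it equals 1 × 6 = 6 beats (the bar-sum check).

1) 0.0ms=0b +1428.571ms=3b
2) 1428.571ms=3b +1428.571ms=3b
Σ=6b of 6 (126bpm 6/8) — PASS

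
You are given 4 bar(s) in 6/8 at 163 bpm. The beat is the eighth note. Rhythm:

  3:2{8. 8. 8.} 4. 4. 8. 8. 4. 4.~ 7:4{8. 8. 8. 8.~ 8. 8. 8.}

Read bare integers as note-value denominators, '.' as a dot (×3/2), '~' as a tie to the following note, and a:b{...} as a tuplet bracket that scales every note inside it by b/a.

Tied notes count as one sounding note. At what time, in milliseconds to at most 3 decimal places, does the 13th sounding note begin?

1. 0.0ms @ 0 + 368.098ms (1)
2. 368.098ms @ 1 + 368.098ms (1)
3. 736.196ms @ 2 + 368.098ms (1)
4. 1104.294ms @ 3 + 1104.294ms (3)
5. 2208.589ms @ 6 + 1104.294ms (3)
6. 3312.883ms @ 9 + 552.147ms (3/2)
7. 3865.031ms @ 21/2 + 552.147ms (3/2)
8. 4417.178ms @ 12 + 1104.294ms (3)
9. 5521.472ms @ 15 + 1419.807ms (27/7)
10. 6941.28ms @ 132/7 + 315.513ms (6/7)
11. 7256.792ms @ 138/7 + 315.513ms (6/7)
12. 7572.305ms @ 144/7 + 631.025ms (12/7)
13. 8203.33ms @ 156/7 + 315.513ms (6/7)
14. 8518.843ms @ 162/7 + 315.513ms (6/7)

note 13 onset = 156/7b = 8203.33ms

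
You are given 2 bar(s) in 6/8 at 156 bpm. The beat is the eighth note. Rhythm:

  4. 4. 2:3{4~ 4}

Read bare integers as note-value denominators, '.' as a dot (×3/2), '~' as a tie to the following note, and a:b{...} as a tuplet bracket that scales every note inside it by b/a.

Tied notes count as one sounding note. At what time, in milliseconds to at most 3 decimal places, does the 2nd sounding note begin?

note 2 onset = 3b = 1153.846ms

1. 0.0ms @ 0 + 1153.846ms (3)
2. 1153.846ms @ 3 + 1153.846ms (3)
3. 2307.692ms @ 6 + 2307.692ms (6)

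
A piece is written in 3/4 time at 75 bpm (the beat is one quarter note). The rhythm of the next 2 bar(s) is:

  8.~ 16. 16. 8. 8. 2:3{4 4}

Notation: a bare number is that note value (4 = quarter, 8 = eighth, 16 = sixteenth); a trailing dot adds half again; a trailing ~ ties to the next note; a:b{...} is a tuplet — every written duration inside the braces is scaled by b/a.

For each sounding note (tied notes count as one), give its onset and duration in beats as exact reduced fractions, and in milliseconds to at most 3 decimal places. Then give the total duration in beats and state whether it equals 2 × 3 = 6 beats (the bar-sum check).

1) 0.0ms=0b +900.0ms=9/8b
2) 900.0ms=9/8b +300.0ms=3/8b
3) 1200.0ms=3/2b +600.0ms=3/4b
4) 1800.0ms=9/4b +600.0ms=3/4b
5) 2400.0ms=3b +1200.0ms=3/2b
6) 3600.0ms=9/2b +1200.0ms=3/2b
Σ=6b of 6 (75bpm 3/4) — PASS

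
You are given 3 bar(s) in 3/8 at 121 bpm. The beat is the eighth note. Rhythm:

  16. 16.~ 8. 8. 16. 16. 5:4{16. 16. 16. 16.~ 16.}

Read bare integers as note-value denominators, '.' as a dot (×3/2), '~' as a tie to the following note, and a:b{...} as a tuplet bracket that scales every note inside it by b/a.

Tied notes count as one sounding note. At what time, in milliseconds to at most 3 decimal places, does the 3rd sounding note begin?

note 3 onset = 3b = 1487.603ms

1. 0.0ms @ 0 + 371.901ms (3/4)
2. 371.901ms @ 3/4 + 1115.702ms (9/4)
3. 1487.603ms @ 3 + 743.802ms (3/2)
4. 2231.405ms @ 9/2 + 371.901ms (3/4)
5. 2603.306ms @ 21/4 + 371.901ms (3/4)
6. 2975.207ms @ 6 + 297.521ms (3/5)
7. 3272.727ms @ 33/5 + 297.521ms (3/5)
8. 3570.248ms @ 36/5 + 297.521ms (3/5)
9. 3867.769ms @ 39/5 + 595.041ms (6/5)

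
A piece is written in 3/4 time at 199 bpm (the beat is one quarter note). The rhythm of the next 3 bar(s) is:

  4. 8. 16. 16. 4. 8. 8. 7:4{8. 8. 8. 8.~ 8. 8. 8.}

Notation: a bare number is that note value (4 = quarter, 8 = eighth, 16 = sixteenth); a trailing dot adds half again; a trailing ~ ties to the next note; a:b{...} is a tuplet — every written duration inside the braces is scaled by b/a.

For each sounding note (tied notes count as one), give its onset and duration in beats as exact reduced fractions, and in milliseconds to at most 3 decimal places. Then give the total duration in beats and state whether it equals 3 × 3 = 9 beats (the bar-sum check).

1) 0.0ms=0b +452.261ms=3/2b
2) 452.261ms=3/2b +226.131ms=3/4b
3) 678.392ms=9/4b +113.065ms=3/8b
4) 791.457ms=21/8b +113.065ms=3/8b
5) 904.523ms=3b +452.261ms=3/2b
6) 1356.784ms=9/2b +226.131ms=3/4b
7) 1582.915ms=21/4b +226.131ms=3/4b
8) 1809.045ms=6b +129.218ms=3/7b
9) 1938.263ms=45/7b +129.218ms=3/7b
10) 2067.48ms=48/7b +129.218ms=3/7b
11) 2196.698ms=51/7b +258.435ms=6/7b
12) 2455.133ms=57/7b +129.218ms=3/7b
13) 2584.35ms=60/7b +129.218ms=3/7b
Σ=9b of 9 (199bpm 3/4) — PASS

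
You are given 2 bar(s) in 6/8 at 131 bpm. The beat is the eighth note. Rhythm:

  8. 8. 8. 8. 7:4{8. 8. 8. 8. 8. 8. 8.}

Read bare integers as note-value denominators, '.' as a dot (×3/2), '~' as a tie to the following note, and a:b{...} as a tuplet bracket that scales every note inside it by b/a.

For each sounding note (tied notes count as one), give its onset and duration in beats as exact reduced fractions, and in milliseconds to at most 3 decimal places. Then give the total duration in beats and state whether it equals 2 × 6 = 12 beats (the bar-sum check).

1) 0.0ms=0b +687.023ms=3/2b
2) 687.023ms=3/2b +687.023ms=3/2b
3) 1374.046ms=3b +687.023ms=3/2b
4) 2061.069ms=9/2b +687.023ms=3/2b
5) 2748.092ms=6b +392.585ms=6/7b
6) 3140.676ms=48/7b +392.585ms=6/7b
7) 3533.261ms=54/7b +392.585ms=6/7b
8) 3925.845ms=60/7b +392.585ms=6/7b
9) 4318.43ms=66/7b +392.585ms=6/7b
10) 4711.014ms=72/7b +392.585ms=6/7b
11) 5103.599ms=78/7b +392.585ms=6/7b
Σ=12b of 12 (131bpm 6/8) — PASS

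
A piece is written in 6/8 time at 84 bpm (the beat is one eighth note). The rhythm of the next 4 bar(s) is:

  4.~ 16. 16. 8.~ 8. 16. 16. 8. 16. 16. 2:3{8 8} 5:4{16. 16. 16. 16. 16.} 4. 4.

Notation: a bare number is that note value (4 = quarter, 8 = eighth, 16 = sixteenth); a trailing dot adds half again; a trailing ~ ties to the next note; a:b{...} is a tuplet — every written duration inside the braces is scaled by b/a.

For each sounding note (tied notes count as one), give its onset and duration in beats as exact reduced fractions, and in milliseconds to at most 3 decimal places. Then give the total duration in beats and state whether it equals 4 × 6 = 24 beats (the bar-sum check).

1) 0.0ms=0b +2678.571ms=15/4b
2) 2678.571ms=15/4b +535.714ms=3/4b
3) 3214.286ms=9/2b +2142.857ms=3b
4) 5357.143ms=15/2b +535.714ms=3/4b
5) 5892.857ms=33/4b +535.714ms=3/4b
6) 6428.571ms=9b +1071.429ms=3/2b
7) 7500.0ms=21/2b +535.714ms=3/4b
8) 8035.714ms=45/4b +535.714ms=3/4b
9) 8571.429ms=12b +1071.429ms=3/2b
10) 9642.857ms=27/2b +1071.429ms=3/2b
11) 10714.286ms=15b +428.571ms=3/5b
12) 11142.857ms=78/5b +428.571ms=3/5b
13) 11571.429ms=81/5b +428.571ms=3/5b
14) 12000.0ms=84/5b +428.571ms=3/5b
15) 12428.571ms=87/5b +428.571ms=3/5b
16) 12857.143ms=18b +2142.857ms=3b
17) 15000.0ms=21b +2142.857ms=3b
Σ=24b of 24 (84bpm 6/8) — PASS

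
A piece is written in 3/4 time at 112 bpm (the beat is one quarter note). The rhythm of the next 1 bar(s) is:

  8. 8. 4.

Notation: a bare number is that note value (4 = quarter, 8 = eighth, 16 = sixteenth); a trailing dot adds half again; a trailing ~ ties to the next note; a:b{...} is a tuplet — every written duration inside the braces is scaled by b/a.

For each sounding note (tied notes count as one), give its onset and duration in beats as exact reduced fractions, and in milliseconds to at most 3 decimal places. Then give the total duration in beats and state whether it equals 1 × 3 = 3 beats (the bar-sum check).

1) 0.0ms=0b +401.786ms=3/4b
2) 401.786ms=3/4b +401.786ms=3/4b
3) 803.571ms=3/2b +803.571ms=3/2b
Σ=3b of 3 (112bpm 3/4) — PASS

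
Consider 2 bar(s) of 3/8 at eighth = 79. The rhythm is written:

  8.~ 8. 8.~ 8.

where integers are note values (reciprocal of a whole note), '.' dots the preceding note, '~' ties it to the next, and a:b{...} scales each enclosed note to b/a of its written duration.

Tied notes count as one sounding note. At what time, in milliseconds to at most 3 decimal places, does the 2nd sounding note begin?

1. 0.0ms @ 0 + 2278.481ms (3)
2. 2278.481ms @ 3 + 2278.481ms (3)

note 2 onset = 3b = 2278.481ms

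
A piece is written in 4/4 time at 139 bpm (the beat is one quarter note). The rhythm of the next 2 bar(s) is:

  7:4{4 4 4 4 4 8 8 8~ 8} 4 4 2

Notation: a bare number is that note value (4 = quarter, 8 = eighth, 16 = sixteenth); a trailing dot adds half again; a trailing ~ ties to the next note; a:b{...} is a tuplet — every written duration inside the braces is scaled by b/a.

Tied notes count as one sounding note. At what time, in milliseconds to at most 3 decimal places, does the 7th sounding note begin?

note 7 onset = 22/7b = 1356.629ms

1. 0.0ms @ 0 + 246.66ms (4/7)
2. 246.66ms @ 4/7 + 246.66ms (4/7)
3. 493.32ms @ 8/7 + 246.66ms (4/7)
4. 739.979ms @ 12/7 + 246.66ms (4/7)
5. 986.639ms @ 16/7 + 246.66ms (4/7)
6. 1233.299ms @ 20/7 + 123.33ms (2/7)
7. 1356.629ms @ 22/7 + 123.33ms (2/7)
8. 1479.959ms @ 24/7 + 246.66ms (4/7)
9. 1726.619ms @ 4 + 431.655ms (1)
10. 2158.273ms @ 5 + 431.655ms (1)
11. 2589.928ms @ 6 + 863.309ms (2)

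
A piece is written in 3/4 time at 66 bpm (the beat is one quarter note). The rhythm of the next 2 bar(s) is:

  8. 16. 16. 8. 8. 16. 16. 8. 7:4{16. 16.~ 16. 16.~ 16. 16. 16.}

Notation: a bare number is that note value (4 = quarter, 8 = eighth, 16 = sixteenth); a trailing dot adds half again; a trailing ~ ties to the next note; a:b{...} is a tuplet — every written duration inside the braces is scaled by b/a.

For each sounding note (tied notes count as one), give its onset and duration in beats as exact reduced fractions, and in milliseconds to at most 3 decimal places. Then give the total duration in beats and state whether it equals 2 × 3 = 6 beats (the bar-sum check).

1) 0.0ms=0b +681.818ms=3/4b
2) 681.818ms=3/4b +340.909ms=3/8b
3) 1022.727ms=9/8b +340.909ms=3/8b
4) 1363.636ms=3/2b +681.818ms=3/4b
5) 2045.455ms=9/4b +681.818ms=3/4b
6) 2727.273ms=3b +340.909ms=3/8b
7) 3068.182ms=27/8b +340.909ms=3/8b
8) 3409.091ms=15/4b +681.818ms=3/4b
9) 4090.909ms=9/2b +194.805ms=3/14b
10) 4285.714ms=33/7b +389.61ms=3/7b
11) 4675.325ms=36/7b +389.61ms=3/7b
12) 5064.935ms=39/7b +194.805ms=3/14b
13) 5259.74ms=81/14b +194.805ms=3/14b
Σ=6b of 6 (66bpm 3/4) — PASS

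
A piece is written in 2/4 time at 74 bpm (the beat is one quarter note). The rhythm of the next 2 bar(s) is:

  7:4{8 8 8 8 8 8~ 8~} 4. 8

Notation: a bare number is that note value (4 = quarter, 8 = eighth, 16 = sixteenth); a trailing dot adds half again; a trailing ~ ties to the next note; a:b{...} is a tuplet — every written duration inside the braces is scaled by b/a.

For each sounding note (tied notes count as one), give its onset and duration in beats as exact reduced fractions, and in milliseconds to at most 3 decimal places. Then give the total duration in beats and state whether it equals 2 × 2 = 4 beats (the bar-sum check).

1) 0.0ms=0b +231.66ms=2/7b
2) 231.66ms=2/7b +231.66ms=2/7b
3) 463.32ms=4/7b +231.66ms=2/7b
4) 694.981ms=6/7b +231.66ms=2/7b
5) 926.641ms=8/7b +231.66ms=2/7b
6) 1158.301ms=10/7b +1679.537ms=29/14b
7) 2837.838ms=7/2b +405.405ms=1/2b
Σ=4b of 4 (74bpm 2/4) — PASS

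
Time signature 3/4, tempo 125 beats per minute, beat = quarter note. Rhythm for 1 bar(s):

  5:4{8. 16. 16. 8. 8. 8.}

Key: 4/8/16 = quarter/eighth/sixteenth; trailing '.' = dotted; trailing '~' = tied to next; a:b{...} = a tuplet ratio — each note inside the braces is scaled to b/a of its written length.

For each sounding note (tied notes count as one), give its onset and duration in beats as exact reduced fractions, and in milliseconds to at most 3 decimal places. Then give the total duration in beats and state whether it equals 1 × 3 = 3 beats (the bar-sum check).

1) 0.0ms=0b +288.0ms=3/5b
2) 288.0ms=3/5b +144.0ms=3/10b
3) 432.0ms=9/10b +144.0ms=3/10b
4) 576.0ms=6/5b +288.0ms=3/5b
5) 864.0ms=9/5b +288.0ms=3/5b
6) 1152.0ms=12/5b +288.0ms=3/5b
Σ=3b of 3 (125bpm 3/4) — PASS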